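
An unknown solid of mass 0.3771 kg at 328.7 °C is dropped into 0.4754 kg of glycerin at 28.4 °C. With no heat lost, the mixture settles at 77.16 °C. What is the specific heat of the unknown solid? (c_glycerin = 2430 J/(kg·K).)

Let T be the final temperature. ΣQ_i = 0:
0.3771·c·(77.16 − 328.7) + 0.4754·2430·(77.16 − 28.4) = 0
-94.86 c = -56329
c = -56329/-94.86 ≈ 593.8 J/(kg·K)

c ≈ 594 J/(kg·K)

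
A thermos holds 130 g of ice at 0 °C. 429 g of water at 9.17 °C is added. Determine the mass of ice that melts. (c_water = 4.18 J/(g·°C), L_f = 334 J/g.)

m_melted ≈ 49.2 g

Heat available from the water dropping to 0 °C: 429×4.18×9.17 = 16444 J.
Fully melting the ice requires m_ice L_f = 130×334 = 43420 J.
That's not enough to melt it all — equilibrium is at 0 °C with ice remaining.
m_melted×334 = 16444  ⇒  m_melted ≈ 49.23 g.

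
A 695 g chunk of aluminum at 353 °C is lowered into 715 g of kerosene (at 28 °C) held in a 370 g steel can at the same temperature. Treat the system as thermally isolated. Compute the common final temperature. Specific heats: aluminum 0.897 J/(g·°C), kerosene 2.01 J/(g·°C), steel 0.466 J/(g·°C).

T_f ≈ 118.7 °C

Taking heat into each body as positive, Σ m c ΔT = 0:
695·0.897·(T − 353) + 715·2.01·(T − 28) + 370·0.466·(T − 28) = 0
623.41(T − 353) + 1437.1(T − 28) + 172.42(T − 28) = 0
2233 T = 265133
T = 265133 / 2233 = 119 °C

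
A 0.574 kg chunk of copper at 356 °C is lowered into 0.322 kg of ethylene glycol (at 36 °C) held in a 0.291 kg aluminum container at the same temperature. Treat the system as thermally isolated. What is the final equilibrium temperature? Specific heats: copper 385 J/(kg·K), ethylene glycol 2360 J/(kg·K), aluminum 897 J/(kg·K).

T_f ≈ 92.9 °C

T_f = Σ m_i c_i T_i / Σ m_i c_i:
T_f = (220.99·356 + 759.92·36 + 261.03·36) / (220.99 + 759.92 + 261.03)
    = 115427 / 1241.9 ≈ 92.94 °C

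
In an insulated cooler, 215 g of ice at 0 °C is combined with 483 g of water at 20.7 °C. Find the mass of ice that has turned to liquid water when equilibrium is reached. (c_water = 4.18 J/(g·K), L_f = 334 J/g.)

Heat available from the water dropping to 0 °C: 483×4.18×20.7 = 41792 J.
Melting all 215 g of ice would need 215×334 = 71810 J.
That's not enough to melt it all — equilibrium is at 0 °C with ice remaining.
m_melt = 41792 / L_f = 125.1 g.

m_melted ≈ 125 g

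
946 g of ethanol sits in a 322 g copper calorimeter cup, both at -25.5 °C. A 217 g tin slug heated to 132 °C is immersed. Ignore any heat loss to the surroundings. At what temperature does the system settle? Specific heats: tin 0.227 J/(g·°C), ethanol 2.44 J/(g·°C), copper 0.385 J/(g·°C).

Heat gained plus heat lost sum to zero:
217*0.227*(T − 132) + 946*2.44*(T − (-25.5)) + 322*0.385*(T − (-25.5)) = 0
49.26(T − 132) + 2308.2(T − (-25.5)) + 123.97(T − (-25.5)) = 0
2481.5 T = -55519
T ≈ -22.37 °C

T_f ≈ -22.4 °C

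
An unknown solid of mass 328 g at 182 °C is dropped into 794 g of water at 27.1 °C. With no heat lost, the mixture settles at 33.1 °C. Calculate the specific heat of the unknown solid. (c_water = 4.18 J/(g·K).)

m_s c (T_s − T_f) = m_water c_water (T_f − T_0):
328·c·(182 − 33.1) = 794·4.18·(33.1 − 27.1)
48839 c = 19914  ⇒  c ≈ 0.4077 J/(g·K)

c ≈ 0.408 J/(g·K)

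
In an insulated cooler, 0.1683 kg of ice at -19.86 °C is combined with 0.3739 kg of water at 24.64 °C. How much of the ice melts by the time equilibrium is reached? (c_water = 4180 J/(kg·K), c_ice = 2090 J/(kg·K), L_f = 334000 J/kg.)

Heat available from the water dropping to 0 °C: 0.3739×4180×24.64 = 38510 J.
Of that, 0.1683×2090×19.86 = 6985.7 J goes to bring the ice to 0 °C, leaving 31524 J.
To melt every bit of ice: 0.1683×334000 = 56212 J.
Since 31524 < 56212 J, not all the ice melts; equilibrium is at 0 °C.
m_melt = 31524 / L_f = 0.09438 kg.

m_melted ≈ 0.0944 kg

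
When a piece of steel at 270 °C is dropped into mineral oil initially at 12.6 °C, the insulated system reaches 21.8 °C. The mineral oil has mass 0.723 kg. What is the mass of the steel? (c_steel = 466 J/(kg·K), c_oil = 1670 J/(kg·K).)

Heat lost by the steel = heat gained by the oil:
m×466×(270 − 21.8) = 0.723×1670×(21.8 − 12.6)
115661 m = 11108  ⇒  m ≈ 0.09604 kg

m ≈ 0.096 kg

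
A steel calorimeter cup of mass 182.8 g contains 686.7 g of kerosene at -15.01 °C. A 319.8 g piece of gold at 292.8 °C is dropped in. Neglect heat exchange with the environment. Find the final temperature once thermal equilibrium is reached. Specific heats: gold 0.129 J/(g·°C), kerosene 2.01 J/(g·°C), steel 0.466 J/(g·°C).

Conservation of energy gives ΣQ = 0:
319.8·0.129·(T − 292.8) + 686.7·2.01·(T − (-15.01)) + 182.8·0.466·(T − (-15.01)) = 0
(41.25 + 1380.3 + 85.18) T = 41.25·292.8 + 1380.3·(-15.01) + 85.18·(-15.01)
T ≈ -6.58 °C

T_f ≈ -6.6 °C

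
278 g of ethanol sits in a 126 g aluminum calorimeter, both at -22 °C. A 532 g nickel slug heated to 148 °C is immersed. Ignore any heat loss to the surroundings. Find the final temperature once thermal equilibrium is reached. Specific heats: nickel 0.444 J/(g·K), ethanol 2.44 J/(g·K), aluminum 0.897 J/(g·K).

T_f ≈ 17.1 °C

Setting the total heat transfer to zero:
532×0.444×(T − 148) + 278×2.44×(T − (-22)) + 126×0.897×(T − (-22)) = 0
236.21(T − 148) + 678.32(T − (-22)) + 113.02(T − (-22)) = 0
1027.5 T = 17549
T = 17549 / 1027.5 = 17.1 °C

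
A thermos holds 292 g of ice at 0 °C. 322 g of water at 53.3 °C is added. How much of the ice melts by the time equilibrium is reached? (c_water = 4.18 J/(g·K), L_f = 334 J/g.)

m_melted ≈ 215 g

Heat available from the water dropping to 0 °C: 322×4.18×53.3 = 71740 J.
Fully melting the ice requires m_ice L_f = 292×334 = 97528 J.
71740 J < 97528 J, so only part of the ice melts and the system sits at 0 °C.
m_melted×334 = 71740  ⇒  m_melted ≈ 214.8 g.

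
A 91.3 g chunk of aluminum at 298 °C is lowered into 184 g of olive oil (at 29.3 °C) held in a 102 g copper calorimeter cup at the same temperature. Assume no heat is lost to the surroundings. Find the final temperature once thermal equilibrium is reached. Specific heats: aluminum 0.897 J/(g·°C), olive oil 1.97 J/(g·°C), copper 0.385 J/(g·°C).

Setting the total heat transfer to zero:
91.3·0.897·(T − 298) + 184·1.97·(T − 29.3) + 102·0.385·(T − 29.3) = 0
81.9(T − 298) + 362.48(T − 29.3) + 39.27(T − 29.3) = 0
483.65 T = 36176
T = 36176/483.65 ≈ 74.80 °C

T_f ≈ 74.8 °C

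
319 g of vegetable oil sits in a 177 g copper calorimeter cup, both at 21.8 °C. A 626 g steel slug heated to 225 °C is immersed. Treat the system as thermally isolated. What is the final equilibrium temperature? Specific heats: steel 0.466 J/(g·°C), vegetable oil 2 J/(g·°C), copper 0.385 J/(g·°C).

T_f ≈ 81.2 °C

Energy conservation, ΣQ = 0:
626×0.466×(T − 225) + 319×2×(T − 21.8) + 177×0.385×(T − 21.8) = 0
997.86 T = 81030
T = 81030 / 997.86 = 81.2 °C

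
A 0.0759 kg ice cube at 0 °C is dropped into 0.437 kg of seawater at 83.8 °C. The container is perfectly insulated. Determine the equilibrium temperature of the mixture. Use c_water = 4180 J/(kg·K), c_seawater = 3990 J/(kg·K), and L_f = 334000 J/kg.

T_f ≈ 58.6 °C

Heat gained plus heat lost sum to zero:
fusion: m_ice L_f = 0.0759×334000 = 25351; warm the meltwater: 317.26 T; seawater cools: 0.437×3990×(T − 83.8) = 1743.6(T − 83.8)
2060.9 T = 146116 − 25351 = 120766
T ≈ 58.60 °C — above 0 °C, consistent with complete melting.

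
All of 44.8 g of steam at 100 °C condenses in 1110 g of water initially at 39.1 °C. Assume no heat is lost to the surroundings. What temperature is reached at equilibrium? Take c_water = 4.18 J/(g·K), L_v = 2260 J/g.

T_f ≈ 62.4 °C

Energy conservation, ΣQ = 0:
steam→water at 100 °C releases m L_v = 44.8×2260 = 101248
  condensed water 100 °C→T: 187.26(T − 100)
  water warms: 1110×4.18×(T − 39.1) = 4639.8(T − 39.1)
4827.1 T = 101248 + 18726 + 181416 = 301391
T ≈ 62.44 °C — below 100 °C, confirming all the steam condensed.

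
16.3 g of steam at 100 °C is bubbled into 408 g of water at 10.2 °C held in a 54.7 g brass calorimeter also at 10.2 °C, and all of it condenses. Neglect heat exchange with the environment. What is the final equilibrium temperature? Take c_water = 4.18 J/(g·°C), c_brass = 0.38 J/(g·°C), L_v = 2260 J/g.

Energy conservation, ΣQ = 0:
latent heat released on condensation: 16.3×2260 = 36838
  condensate cools 100→T: 16.3×4.18×(T − 100) = 68.13(T − 100)
  water warms: 408×4.18×(T − 10.2) = 1705.4(T − 10.2)
  cup: 20.79(T − 10.2)
1794.4 T = 36838 + 6813.4 + 17608 = 61259
T ≈ 34.14 °C — below 100 °C, confirming all the steam condensed.

T_f ≈ 34.1 °C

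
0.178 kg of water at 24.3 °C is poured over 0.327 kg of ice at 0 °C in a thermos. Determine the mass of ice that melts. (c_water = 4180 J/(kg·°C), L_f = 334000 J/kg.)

m_melted ≈ 0.0541 kg

Heat available from the water dropping to 0 °C: 0.178·4180·24.3 = 18080 J.
To melt every bit of ice: 0.327·334000 = 109218 J.
That's not enough to melt it all — equilibrium is at 0 °C with ice remaining.
m_melted·334000 = 18080  ⇒  m_melted ≈ 0.05413 kg.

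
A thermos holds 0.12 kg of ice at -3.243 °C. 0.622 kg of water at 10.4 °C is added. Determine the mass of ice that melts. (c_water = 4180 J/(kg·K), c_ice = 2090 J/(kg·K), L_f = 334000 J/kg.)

m_melted ≈ 0.0785 kg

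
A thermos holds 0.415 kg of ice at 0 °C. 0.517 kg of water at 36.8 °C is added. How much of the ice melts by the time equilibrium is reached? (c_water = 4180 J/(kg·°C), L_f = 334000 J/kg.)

m_melted ≈ 0.238 kg

Heat available from the water dropping to 0 °C: 0.517×4180×36.8 = 79527 J.
To melt every bit of ice: 0.415×334000 = 138610 J.
Since 79527 < 138610 J, not all the ice melts; equilibrium is at 0 °C.
Mass melted = 79527/334000 ≈ 0.2381 kg.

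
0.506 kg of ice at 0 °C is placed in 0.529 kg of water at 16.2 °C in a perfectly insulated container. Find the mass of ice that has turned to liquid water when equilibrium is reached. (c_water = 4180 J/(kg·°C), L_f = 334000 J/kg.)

Cooling the water to 0 °C releases 0.529×4180×16.2 = 35822 J.
To melt every bit of ice: 0.506×334000 = 169004 J.
35822 J < 169004 J, so only part of the ice melts and the system sits at 0 °C.
m_melted×334000 = 35822  ⇒  m_melted ≈ 0.1073 kg.

m_melted ≈ 0.107 kg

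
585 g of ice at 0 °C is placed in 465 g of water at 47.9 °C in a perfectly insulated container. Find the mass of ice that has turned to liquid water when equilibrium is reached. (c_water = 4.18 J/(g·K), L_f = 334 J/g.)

m_melted ≈ 279 g

Water can give up m c ΔT = 465·4.18·47.9 = 93103 J before reaching 0 °C.
To melt every bit of ice: 585·334 = 195390 J.
That's not enough to melt it all — equilibrium is at 0 °C with ice remaining.
m_melted·334 = 93103  ⇒  m_melted ≈ 278.8 g.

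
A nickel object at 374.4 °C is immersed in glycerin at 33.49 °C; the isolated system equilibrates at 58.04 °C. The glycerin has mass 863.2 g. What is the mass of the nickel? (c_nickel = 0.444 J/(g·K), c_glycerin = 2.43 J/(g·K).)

m ≈ 367 g

Heat lost by the nickel = heat gained by the glycerin:
m·0.444·(374.4 − 58.04) = 863.2·2.43·(58.04 − 33.49)
140.46 m = 51495  ⇒  m ≈ 366.6 g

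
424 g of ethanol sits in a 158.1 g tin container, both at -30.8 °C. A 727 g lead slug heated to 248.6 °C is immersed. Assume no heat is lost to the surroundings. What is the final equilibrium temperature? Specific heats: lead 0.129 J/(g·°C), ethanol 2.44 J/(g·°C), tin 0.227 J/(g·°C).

T_f ≈ -8.3 °C

Conservation of energy gives ΣQ = 0:
727*0.129*(T − 248.6) + 424*2.44*(T − (-30.8)) + 158.1*0.227*(T − (-30.8)) = 0
(93.78 + 1034.6 + 35.89) T = 93.78*248.6 + 1034.6*(-30.8) + 35.89*(-30.8)
T = -9655.4 / 1164.2 = -8.29 °C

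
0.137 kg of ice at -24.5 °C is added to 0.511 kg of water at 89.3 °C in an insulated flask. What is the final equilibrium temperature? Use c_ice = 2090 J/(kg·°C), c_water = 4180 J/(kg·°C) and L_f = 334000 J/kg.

Setting the total heat transfer to zero:
warm ice to 0 °C: 0.137·2090·(0 − (-24.5)) = 7015.1; latent heat to melt: 0.137·334000 = 45758; meltwater 0→T: 0.137·4180·T = 572.66 T; water cools: 0.511·4180·(T − 89.3) = 2136(T − 89.3)
2708.6 T = 190743 − 52773 = 137970
T ≈ 50.94 °C (positive, so assuming full melt was valid).

T_f ≈ 50.9 °C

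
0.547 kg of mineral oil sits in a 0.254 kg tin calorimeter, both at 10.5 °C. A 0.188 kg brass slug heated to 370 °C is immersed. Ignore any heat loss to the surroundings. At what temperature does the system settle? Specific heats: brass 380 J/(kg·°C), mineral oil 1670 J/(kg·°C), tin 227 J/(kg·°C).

Energy conservation, ΣQ = 0:
0.188·380·(T − 370) + 0.547·1670·(T − 10.5) + 0.254·227·(T − 10.5) = 0
71.44(T − 370) + 913.49(T − 10.5) + 57.66(T − 10.5) = 0
1042.6 T = 36630
T = 36630/1042.6 ≈ 35.13 °C

T_f ≈ 35.1 °C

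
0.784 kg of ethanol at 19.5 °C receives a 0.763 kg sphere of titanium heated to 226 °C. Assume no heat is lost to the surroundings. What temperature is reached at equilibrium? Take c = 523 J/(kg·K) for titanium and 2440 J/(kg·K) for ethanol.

T_f ≈ 55.1 °C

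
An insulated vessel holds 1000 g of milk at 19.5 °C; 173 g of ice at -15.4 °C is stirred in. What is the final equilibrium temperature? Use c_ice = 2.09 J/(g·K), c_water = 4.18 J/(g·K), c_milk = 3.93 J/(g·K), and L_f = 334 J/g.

T_f ≈ 2.9 °C

Sum of m c ΔT and latent-heat terms is zero:
ice -15.4→0 °C: 173·2.09·15.4 = 5568.2; fusion: m_ice L_f = 173·334 = 57782; warm the meltwater: 723.14 T; milk cools: 1000·3.93·(T − 19.5) = 3930(T − 19.5)
4653.1 T = 76635 − 63350 = 13285
T ≈ 2.86 °C. Since T > 0 °C, the all-ice-melts assumption holds.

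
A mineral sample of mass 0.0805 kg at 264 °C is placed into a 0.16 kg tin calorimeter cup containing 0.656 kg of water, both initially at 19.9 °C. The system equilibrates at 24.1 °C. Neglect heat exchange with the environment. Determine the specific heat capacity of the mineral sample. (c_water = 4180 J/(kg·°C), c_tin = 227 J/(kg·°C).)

c ≈ 604 J/(kg·°C)

Conservation of energy gives ΣQ = 0:
0.0805×c×(24.1 − 264) + 0.656×4180×(24.1 − 19.9) + 0.16×227×(24.1 − 19.9) = 0
-19.31 c = -11669
c = -11669/-19.31 ≈ 604.3 J/(kg·°C)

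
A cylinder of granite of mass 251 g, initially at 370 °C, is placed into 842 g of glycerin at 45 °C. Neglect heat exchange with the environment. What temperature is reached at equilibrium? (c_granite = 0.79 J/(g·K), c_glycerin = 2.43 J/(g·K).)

Heat lost by the granite equals heat gained by the glycerin:
251×0.79×(370 − T) = 842×2.43×(T − 45)
198.29(370 − T) = 2046.1(T − 45)
2244.4 T = 165440  ⇒  T ≈ 73.71 °C

T_f ≈ 73.7 °C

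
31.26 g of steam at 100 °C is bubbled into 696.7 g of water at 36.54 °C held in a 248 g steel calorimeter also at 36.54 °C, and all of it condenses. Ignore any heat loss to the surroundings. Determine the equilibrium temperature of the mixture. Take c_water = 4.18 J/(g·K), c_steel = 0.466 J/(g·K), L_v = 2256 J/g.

T_f ≈ 61.5 °C

Energy conservation, ΣQ = 0:
steam→water at 100 °C releases m L_v = 31.26·2256 = 70523
  condensate cools 100→T: 31.26·4.18·(T − 100) = 130.67(T − 100)
  original water: 2912.2(T − 36.54)
  steel cup: 248·0.466·(T − 36.54) = 115.57(T − 36.54)
3158.4 T = 70523 + 13067 + 110635 = 194224
T ≈ 61.49 °C (< 100 °C, so full condensation is consistent).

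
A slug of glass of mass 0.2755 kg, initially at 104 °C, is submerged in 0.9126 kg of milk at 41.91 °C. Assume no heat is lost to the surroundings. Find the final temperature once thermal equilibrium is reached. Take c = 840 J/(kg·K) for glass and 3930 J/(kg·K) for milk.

T_f ≈ 45.7 °C

Taking heat into each body as positive, Σ m c ΔT = 0:
0.2755*840*(T − 104) + 0.9126*3930*(T − 41.91) = 0
231.42(T − 104) + 3586.5(T − 41.91) = 0
3817.9 T = 174379
T ≈ 45.67 °C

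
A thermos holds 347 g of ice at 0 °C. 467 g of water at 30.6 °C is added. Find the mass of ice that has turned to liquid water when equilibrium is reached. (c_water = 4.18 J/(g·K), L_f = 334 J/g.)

m_melted ≈ 179 g

Heat available from the water dropping to 0 °C: 467·4.18·30.6 = 59733 J.
Fully melting the ice requires m_ice L_f = 347·334 = 115898 J.
That's not enough to melt it all — equilibrium is at 0 °C with ice remaining.
m_melted·334 = 59733  ⇒  m_melted ≈ 178.8 g.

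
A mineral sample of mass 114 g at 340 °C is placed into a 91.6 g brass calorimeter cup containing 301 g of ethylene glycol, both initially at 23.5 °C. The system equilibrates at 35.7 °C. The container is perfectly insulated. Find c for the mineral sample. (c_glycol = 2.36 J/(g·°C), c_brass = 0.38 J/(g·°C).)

Taking heat into each body as positive, Σ m c ΔT = 0:
114×c×(35.7 − 340) + 301×2.36×(35.7 − 23.5) + 91.6×0.38×(35.7 − 23.5) = 0
-34690 c = -9091
c = -9091/-34690 ≈ 0.2621 J/(g·°C)

c ≈ 0.262 J/(g·°C)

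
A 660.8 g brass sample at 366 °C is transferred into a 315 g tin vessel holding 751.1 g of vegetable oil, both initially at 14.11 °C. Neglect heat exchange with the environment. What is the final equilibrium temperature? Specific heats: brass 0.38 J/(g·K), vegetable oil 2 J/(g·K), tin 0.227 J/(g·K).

T_f ≈ 62.5 °C

Net heat exchanged in the isolated system is zero:
660.8·0.38·(T − 366) + 751.1·2·(T − 14.11) + 315·0.227·(T − 14.11) = 0
251.1(T − 366) + 1502.2(T − 14.11) + 71.5(T − 14.11) = 0
1824.8 T = 114109
T ≈ 62.53 °C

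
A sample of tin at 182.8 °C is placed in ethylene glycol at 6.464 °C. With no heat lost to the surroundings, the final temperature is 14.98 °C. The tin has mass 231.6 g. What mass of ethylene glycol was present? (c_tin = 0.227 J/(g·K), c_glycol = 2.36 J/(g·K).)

m ≈ 439 g

Heat lost by the tin = heat gained by the glycol:
231.6·0.227·(182.8 − 14.98) = m·2.36·(14.98 − 6.464)
20.1 m = 8822.8  ⇒  m ≈ 439 g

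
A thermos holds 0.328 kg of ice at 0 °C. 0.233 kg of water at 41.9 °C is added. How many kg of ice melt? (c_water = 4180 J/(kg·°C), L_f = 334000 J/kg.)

m_melted ≈ 0.122 kg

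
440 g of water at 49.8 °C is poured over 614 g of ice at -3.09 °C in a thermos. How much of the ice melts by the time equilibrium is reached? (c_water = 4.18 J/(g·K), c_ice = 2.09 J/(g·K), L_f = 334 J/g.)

m_melted ≈ 262 g

Cooling the water to 0 °C releases 440·4.18·49.8 = 91592 J.
Warming the ice to 0 °C takes 614·2.09·3.09 = 3965.3 J, leaving 87627 J for melting.
To melt every bit of ice: 614·334 = 205076 J.
87627 J < 205076 J, so only part of the ice melts and the system sits at 0 °C.
m_melt = 87627 / L_f = 262.4 g.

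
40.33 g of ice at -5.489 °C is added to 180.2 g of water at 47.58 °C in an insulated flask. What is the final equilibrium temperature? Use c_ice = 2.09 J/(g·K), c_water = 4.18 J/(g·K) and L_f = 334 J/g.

T_f ≈ 23.8 °C

Energy conservation, ΣQ = 0:
warm ice to 0 °C: 40.33·2.09·(0 − (-5.489)) = 462.67; latent heat to melt: 40.33·334 = 13470; meltwater 0→T: 40.33·4.18·T = 168.58 T; water cools: 180.2·4.18·(T − 47.58) = 753.24(T − 47.58)
921.82 T = 35839 − 13933 = 21906
T ≈ 23.76 °C (positive, so assuming full melt was valid).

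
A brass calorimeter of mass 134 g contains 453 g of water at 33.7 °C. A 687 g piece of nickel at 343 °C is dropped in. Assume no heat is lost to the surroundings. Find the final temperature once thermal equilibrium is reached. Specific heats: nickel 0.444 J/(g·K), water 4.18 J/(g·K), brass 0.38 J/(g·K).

T_f ≈ 75.6 °C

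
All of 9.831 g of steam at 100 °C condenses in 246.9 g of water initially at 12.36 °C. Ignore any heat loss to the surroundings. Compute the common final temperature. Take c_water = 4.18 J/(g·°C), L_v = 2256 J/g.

Energy balance with sensible and latent terms:
condense steam: −9.831·2256 = −22179; condensate cools 100→T: 9.831·4.18·(T − 100) = 41.09(T − 100); original water: 1032(T − 12.36)
1073.1 T = 22179 + 4109.4 + 12756 = 39044
T ≈ 36.38 °C (< 100 °C, so full condensation is consistent).

T_f ≈ 36.4 °C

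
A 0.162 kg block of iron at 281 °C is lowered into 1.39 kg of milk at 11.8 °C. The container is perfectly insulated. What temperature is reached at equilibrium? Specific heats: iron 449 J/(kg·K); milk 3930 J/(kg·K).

T_f is the heat-capacity-weighted average of the initial temperatures:
T_f = (72.74×281 + 5462.7×11.8) / (72.74 + 5462.7)
    = 84899 / 5535.4 ≈ 15.34 °C

T_f ≈ 15.3 °C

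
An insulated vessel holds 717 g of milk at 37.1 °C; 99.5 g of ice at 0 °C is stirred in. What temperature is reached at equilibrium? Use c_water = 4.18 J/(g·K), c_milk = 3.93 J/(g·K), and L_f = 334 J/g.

T_f ≈ 22.1 °C

Conservation of energy gives ΣQ = 0:
fusion: m_ice L_f = 99.5·334 = 33233; warm the meltwater: 415.91 T; milk cools: 717·3.93·(T − 37.1) = 2817.8(T − 37.1)
3233.7 T = 104541 − 33233 = 71308
T ≈ 22.05 °C. Since T > 0 °C, the all-ice-melts assumption holds.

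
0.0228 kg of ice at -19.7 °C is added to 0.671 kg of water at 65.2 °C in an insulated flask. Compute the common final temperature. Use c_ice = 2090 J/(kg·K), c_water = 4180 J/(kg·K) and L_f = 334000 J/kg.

Taking heat into each body as positive, Σ m c ΔT = 0:
ice -19.7→0 °C: 0.0228×2090×19.7 = 938.74; latent heat to melt: 0.0228×334000 = 7615.2; meltwater 0→T: 0.0228×4180×T = 95.3 T; water: 2804.8(T − 65.2)
2900.1 T = 182872 − 8553.9 = 174318
T ≈ 60.11 °C (positive, so assuming full melt was valid).

T_f ≈ 60.1 °C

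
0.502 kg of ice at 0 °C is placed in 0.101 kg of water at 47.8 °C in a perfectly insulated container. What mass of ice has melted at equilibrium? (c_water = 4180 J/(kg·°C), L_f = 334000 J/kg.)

m_melted ≈ 0.0604 kg

Cooling the water to 0 °C releases 0.101×4180×47.8 = 20180 J.
Fully melting the ice requires m_ice L_f = 0.502×334000 = 167668 J.
20180 J < 167668 J, so only part of the ice melts and the system sits at 0 °C.
Mass melted = 20180/334000 ≈ 0.06042 kg.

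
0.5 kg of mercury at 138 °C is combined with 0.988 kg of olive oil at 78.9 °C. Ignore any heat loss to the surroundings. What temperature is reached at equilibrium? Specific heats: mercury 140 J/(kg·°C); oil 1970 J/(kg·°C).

With ΣQ=0 the equilibrium temperature is the m·c-weighted mean:
T_f = (70×138 + 1946.4×78.9) / (70 + 1946.4)
    = 163228 / 2016.4 ≈ 80.95 °C

T_f ≈ 81.0 °C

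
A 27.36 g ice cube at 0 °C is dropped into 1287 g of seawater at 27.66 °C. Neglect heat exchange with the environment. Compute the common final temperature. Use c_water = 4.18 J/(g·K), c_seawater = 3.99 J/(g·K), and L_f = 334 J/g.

T_f ≈ 25.3 °C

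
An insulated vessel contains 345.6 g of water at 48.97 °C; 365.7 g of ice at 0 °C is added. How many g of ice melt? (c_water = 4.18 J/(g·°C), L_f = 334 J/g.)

Cooling the water to 0 °C releases 345.6·4.18·48.97 = 70742 J.
To melt every bit of ice: 365.7·334 = 122144 J.
70742 J < 122144 J, so only part of the ice melts and the system sits at 0 °C.
m_melted·334 = 70742  ⇒  m_melted ≈ 211.8 g.

m_melted ≈ 212 g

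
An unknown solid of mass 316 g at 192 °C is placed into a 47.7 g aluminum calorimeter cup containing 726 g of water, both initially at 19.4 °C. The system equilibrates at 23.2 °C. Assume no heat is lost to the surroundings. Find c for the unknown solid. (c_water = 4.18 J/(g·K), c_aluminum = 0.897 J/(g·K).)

c ≈ 0.219 J/(g·K)

Net heat exchanged in the isolated system is zero:
316·c·(23.2 − 192) + 726·4.18·(23.2 − 19.4) + 47.7·0.897·(23.2 − 19.4) = 0
-53341 c = -11694
c = -11694/-53341 ≈ 0.2192 J/(g·K)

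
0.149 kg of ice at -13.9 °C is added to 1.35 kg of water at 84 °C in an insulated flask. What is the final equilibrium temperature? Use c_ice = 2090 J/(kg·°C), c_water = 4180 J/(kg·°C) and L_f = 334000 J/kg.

T_f ≈ 67.0 °C

Taking heat into each body as positive, Σ m c ΔT = 0:
ice -13.9→0 °C: 0.149×2090×13.9 = 4328.6; fusion: m_ice L_f = 0.149×334000 = 49766; meltwater 0→T: 0.149×4180×T = 622.82 T; water: 5643(T − 84)
6265.8 T = 474012 − 54095 = 419917
T ≈ 67.02 °C. Since T > 0 °C, the all-ice-melts assumption holds.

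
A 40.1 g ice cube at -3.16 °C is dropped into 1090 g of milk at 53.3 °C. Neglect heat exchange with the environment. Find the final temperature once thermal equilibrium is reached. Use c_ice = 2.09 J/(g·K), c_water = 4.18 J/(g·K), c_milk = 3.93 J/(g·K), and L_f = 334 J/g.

T_f ≈ 48.2 °C

Energy conservation, ΣQ = 0:
warm ice to 0 °C: 40.1×2.09×(0 − (-3.16)) = 264.84
  melt ice: 40.1×334 = 13393
  meltwater 0→T: 40.1×4.18×T = 167.62 T
  milk: 4283.7(T − 53.3)
4451.3 T = 228321 − 13658 = 214663
T ≈ 48.22 °C. Since T > 0 °C, the all-ice-melts assumption holds.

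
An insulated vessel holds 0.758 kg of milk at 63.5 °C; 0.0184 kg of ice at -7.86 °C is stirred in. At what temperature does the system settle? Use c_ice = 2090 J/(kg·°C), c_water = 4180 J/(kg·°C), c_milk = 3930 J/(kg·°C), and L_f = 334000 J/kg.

T_f ≈ 59.8 °C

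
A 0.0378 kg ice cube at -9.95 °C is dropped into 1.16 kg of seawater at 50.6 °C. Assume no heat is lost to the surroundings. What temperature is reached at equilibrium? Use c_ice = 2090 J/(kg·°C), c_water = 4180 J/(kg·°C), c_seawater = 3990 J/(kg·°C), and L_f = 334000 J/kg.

Energy conservation, ΣQ = 0:
ice -9.95→0 °C: 0.0378×2090×9.95 = 786.07
  latent heat to melt: 0.0378×334000 = 12625
  meltwater 0→T: 0.0378×4180×T = 158 T
  seawater: 4628.4(T − 50.6)
4786.4 T = 234197 − 13411 = 220786
T ≈ 46.13 °C (positive, so assuming full melt was valid).

T_f ≈ 46.1 °C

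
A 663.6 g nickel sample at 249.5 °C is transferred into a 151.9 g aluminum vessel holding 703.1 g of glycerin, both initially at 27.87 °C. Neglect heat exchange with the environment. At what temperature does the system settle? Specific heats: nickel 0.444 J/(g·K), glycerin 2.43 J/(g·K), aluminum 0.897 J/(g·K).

T_f ≈ 58.4 °C

T_f = Σ m_i c_i T_i / Σ m_i c_i:
T_f = (294.64×249.5 + 1708.5×27.87 + 136.25×27.87) / (294.64 + 1708.5 + 136.25)
    = 124927 / 2139.4 ≈ 58.39 °C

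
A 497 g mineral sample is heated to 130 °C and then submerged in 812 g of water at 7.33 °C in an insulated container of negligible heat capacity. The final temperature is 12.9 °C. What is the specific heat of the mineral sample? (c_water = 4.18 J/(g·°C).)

Taking heat into each body as positive, Σ m c ΔT = 0:
497·c·(12.9 − 130) + 812·4.18·(12.9 − 7.33) = 0
-58199 c = -18905
c = -18905/-58199 ≈ 0.3248 J/(g·°C)

c ≈ 0.325 J/(g·°C)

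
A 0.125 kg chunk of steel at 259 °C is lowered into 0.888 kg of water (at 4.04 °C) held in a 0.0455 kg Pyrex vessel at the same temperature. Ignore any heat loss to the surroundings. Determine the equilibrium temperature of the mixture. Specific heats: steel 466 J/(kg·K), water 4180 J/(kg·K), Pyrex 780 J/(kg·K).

Net heat exchanged in the isolated system is zero:
0.125*466*(T − 259) + 0.888*4180*(T − 4.04) + 0.0455*780*(T − 4.04) = 0
58.25(T − 259) + 3711.8(T − 4.04) + 35.49(T − 4.04) = 0
(58.25 + 3711.8 + 35.49) T = 58.25*259 + 3711.8*4.04 + 35.49*4.04
T = 30226/3805.6 ≈ 7.94 °C

T_f ≈ 7.9 °C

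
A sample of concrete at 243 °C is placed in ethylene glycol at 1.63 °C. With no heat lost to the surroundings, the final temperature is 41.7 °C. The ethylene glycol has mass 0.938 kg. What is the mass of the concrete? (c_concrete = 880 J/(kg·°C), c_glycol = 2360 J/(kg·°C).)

m ≈ 0.501 kg

|Q_concrete| = |Q_glycol|:
m·880·(243 − 41.7) = 0.938·2360·(41.7 − 1.63)
177144 m = 88702  ⇒  m ≈ 0.5007 kg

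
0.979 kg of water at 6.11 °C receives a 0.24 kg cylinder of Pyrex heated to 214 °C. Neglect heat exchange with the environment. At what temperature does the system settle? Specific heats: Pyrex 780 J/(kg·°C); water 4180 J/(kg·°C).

T_f ≈ 15.2 °C

T_f is the heat-capacity-weighted average of the initial temperatures:
T_f = (187.2*214 + 4092.2*6.11) / (187.2 + 4092.2)
    = 65064 / 4279.4 ≈ 15.20 °C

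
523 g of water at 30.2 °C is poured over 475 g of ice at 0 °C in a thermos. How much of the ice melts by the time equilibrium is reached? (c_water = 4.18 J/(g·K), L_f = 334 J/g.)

m_melted ≈ 198 g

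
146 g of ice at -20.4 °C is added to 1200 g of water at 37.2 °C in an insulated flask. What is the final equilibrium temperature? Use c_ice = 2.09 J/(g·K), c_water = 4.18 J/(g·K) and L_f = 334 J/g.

Setting the total heat transfer to zero:
warm ice to 0 °C: 146·2.09·(0 − (-20.4)) = 6224.9
  fusion: m_ice L_f = 146·334 = 48764
  warm the meltwater: 610.28 T
  water cools: 1200·4.18·(T − 37.2) = 5016(T − 37.2)
5626.3 T = 186595 − 54989 = 131606
T ≈ 23.39 °C — above 0 °C, consistent with complete melting.

T_f ≈ 23.4 °C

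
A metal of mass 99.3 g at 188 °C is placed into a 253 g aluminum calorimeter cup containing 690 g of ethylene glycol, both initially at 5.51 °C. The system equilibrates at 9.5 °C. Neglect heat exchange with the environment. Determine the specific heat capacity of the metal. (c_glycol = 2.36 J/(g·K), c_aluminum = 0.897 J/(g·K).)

c ≈ 0.418 J/(g·K)

Conservation of energy gives ΣQ = 0:
99.3·c·(9.5 − 188) + 690·2.36·(9.5 − 5.51) + 253·0.897·(9.5 − 5.51) = 0
-17725 c = -7402.8
c = -7402.8/-17725 ≈ 0.4176 J/(g·K)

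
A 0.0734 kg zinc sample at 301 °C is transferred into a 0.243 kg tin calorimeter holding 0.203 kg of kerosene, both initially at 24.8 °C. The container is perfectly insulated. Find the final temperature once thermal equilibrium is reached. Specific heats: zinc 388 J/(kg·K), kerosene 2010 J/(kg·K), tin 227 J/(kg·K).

T_f ≈ 40.8 °C

Setting the total heat transfer to zero:
0.0734×388×(T − 301) + 0.203×2010×(T − 24.8) + 0.243×227×(T − 24.8) = 0
28.48(T − 301) + 408.03(T − 24.8) + 55.16(T − 24.8) = 0
(28.48 + 408.03 + 55.16) T = 28.48×301 + 408.03×24.8 + 55.16×24.8
T = 20059 / 491.67 = 40.8 °C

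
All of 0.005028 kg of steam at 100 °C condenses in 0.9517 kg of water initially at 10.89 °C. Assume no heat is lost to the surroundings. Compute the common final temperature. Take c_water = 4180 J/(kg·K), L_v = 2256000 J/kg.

Setting the total heat transfer to zero:
steam→water at 100 °C releases m L_v = 0.005028×2256000 = 11343
  condensate cools 100→T: 0.005028×4180×(T − 100) = 21.02(T − 100)
  water warms: 0.9517×4180×(T − 10.89) = 3978.1(T − 10.89)
3999.1 T = 11343 + 2101.7 + 43322 = 56766
T ≈ 14.19 °C — below 100 °C, confirming all the steam condensed.

T_f ≈ 14.2 °C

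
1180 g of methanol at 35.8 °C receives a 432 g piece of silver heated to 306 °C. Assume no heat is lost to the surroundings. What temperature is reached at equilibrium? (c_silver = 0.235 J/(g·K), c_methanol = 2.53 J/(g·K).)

T_f is the heat-capacity-weighted average of the initial temperatures:
T_f = (101.52·306 + 2985.4·35.8) / (101.52 + 2985.4)
    = 137942 / 3086.9 ≈ 44.69 °C

T_f ≈ 44.7 °C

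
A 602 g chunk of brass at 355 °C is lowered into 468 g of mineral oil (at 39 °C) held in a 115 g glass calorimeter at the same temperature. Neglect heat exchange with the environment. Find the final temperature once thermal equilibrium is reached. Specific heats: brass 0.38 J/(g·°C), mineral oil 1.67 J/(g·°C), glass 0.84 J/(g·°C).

T_f ≈ 104.3 °C

T_f = Σ m_i c_i T_i / Σ m_i c_i:
T_f = (228.76*355 + 781.56*39 + 96.6*39) / (228.76 + 781.56 + 96.6)
    = 115458 / 1106.9 ≈ 104.31 °C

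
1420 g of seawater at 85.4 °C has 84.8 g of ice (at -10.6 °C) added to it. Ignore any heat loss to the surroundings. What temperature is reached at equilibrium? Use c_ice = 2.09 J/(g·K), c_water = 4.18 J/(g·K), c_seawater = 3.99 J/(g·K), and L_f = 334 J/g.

T_f ≈ 75.4 °C

Energy balance with sensible and latent terms:
warm ice to 0 °C: 84.8·2.09·(0 − (-10.6)) = 1878.7; latent heat to melt: 84.8·334 = 28323; warm the meltwater: 354.46 T; seawater: 5665.8(T − 85.4)
6020.3 T = 483859 − 30202 = 453657
T ≈ 75.36 °C (positive, so assuming full melt was valid).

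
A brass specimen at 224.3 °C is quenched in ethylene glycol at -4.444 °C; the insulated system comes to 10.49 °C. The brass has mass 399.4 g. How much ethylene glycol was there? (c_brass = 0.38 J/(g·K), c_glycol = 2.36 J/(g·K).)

|Q_brass| = |Q_glycol|:
399.4·0.38·(224.3 − 10.49) = m·2.36·(10.49 − (-4.444))
35.24 m = 32450  ⇒  m ≈ 920.7 g

m ≈ 921 g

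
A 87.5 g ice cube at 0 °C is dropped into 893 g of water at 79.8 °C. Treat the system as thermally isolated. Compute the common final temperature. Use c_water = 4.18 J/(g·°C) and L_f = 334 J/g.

T_f ≈ 65.5 °C

Energy conservation, ΣQ = 0:
melt ice: 87.5·334 = 29225; meltwater 0→T: 87.5·4.18·T = 365.75 T; water cools: 893·4.18·(T − 79.8) = 3732.7(T − 79.8)
4098.5 T = 297873 − 29225 = 268648
T ≈ 65.55 °C. Since T > 0 °C, the all-ice-melts assumption holds.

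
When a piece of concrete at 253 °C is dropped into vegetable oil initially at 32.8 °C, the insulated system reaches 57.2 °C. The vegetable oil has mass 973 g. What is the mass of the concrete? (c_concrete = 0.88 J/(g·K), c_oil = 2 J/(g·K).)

m ≈ 276 g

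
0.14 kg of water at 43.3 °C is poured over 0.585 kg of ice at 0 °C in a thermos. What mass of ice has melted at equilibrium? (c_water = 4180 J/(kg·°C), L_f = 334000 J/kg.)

m_melted ≈ 0.0759 kg

Cooling the water to 0 °C releases 0.14×4180×43.3 = 25339 J.
To melt every bit of ice: 0.585×334000 = 195390 J.
That's not enough to melt it all — equilibrium is at 0 °C with ice remaining.
Mass melted = 25339/334000 ≈ 0.07587 kg.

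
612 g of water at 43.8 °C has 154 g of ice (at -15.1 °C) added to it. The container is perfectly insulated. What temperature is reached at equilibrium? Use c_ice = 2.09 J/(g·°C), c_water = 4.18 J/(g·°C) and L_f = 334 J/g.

Conservation of energy gives ΣQ = 0:
ice -15.1→0 °C: 154×2.09×15.1 = 4860.1
  latent heat to melt: 154×334 = 51436
  warm the meltwater: 643.72 T
  water cools: 612×4.18×(T − 43.8) = 2558.2(T − 43.8)
3201.9 T = 112047 − 56296 = 55751
T ≈ 17.41 °C — above 0 °C, consistent with complete melting.

T_f ≈ 17.4 °C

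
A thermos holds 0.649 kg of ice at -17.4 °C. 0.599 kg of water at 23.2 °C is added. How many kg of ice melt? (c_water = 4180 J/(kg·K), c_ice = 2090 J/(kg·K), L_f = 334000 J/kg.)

m_melted ≈ 0.103 kg

Heat available from the water dropping to 0 °C: 0.599·4180·23.2 = 58089 J.
Warming the ice to 0 °C takes 0.649·2090·17.4 = 23602 J, leaving 34487 J for melting.
Fully melting the ice requires m_ice L_f = 0.649·334000 = 216766 J.
Since 34487 < 216766 J, not all the ice melts; equilibrium is at 0 °C.
m_melted·334000 = 34487  ⇒  m_melted ≈ 0.1033 kg.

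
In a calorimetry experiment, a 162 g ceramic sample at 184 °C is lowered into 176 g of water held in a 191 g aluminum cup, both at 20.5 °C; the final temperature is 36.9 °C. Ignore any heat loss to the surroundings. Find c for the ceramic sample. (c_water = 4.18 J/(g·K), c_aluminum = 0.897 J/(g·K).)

c ≈ 0.624 J/(g·K)

Heat gained plus heat lost sum to zero:
162·c·(36.9 − 184) + 176·4.18·(36.9 − 20.5) + 191·0.897·(36.9 − 20.5) = 0
-23830 c = -14875
c = -14875/-23830 ≈ 0.6242 J/(g·K)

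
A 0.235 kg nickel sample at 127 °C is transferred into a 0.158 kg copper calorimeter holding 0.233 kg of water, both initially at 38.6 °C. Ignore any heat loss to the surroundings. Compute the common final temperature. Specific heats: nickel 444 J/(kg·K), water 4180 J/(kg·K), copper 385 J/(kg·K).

T_f ≈ 46.7 °C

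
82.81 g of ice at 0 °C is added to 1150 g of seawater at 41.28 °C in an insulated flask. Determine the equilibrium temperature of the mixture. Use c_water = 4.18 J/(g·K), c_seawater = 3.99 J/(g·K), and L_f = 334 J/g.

Let T be the final temperature. ΣQ_i = 0:
fusion: m_ice L_f = 82.81×334 = 27659
  meltwater 0→T: 82.81×4.18×T = 346.15 T
  seawater cools: 1150×3.99×(T − 41.28) = 4588.5(T − 41.28)
4934.6 T = 189413 − 27659 = 161755
T ≈ 32.78 °C — above 0 °C, consistent with complete melting.

T_f ≈ 32.8 °C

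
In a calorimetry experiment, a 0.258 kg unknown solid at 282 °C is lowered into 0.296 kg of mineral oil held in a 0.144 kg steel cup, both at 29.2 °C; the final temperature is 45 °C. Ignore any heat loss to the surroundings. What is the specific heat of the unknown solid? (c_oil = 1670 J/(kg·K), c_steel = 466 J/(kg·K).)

Heat gained plus heat lost sum to zero:
0.258·c·(45 − 282) + 0.296·1670·(45 − 29.2) + 0.144·466·(45 − 29.2) = 0
-61.15 c = -8870.5
c = -8870.5/-61.15 ≈ 145.1 J/(kg·K)

c ≈ 145 J/(kg·K)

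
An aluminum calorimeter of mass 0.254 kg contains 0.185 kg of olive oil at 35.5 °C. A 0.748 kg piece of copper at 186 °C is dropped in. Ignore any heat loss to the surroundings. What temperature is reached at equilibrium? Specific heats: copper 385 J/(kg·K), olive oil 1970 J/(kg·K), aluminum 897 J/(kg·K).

Conservation of energy gives ΣQ = 0:
0.748*385*(T − 186) + 0.185*1970*(T − 35.5) + 0.254*897*(T − 35.5) = 0
287.98(T − 186) + 364.45(T − 35.5) + 227.84(T − 35.5) = 0
(287.98 + 364.45 + 227.84) T = 287.98*186 + 364.45*35.5 + 227.84*35.5
T = 74591/880.27 ≈ 84.74 °C

T_f ≈ 84.7 °C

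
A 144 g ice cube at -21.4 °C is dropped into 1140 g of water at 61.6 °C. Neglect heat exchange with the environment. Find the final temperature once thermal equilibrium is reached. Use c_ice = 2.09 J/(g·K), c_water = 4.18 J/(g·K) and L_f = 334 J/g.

T_f ≈ 44.5 °C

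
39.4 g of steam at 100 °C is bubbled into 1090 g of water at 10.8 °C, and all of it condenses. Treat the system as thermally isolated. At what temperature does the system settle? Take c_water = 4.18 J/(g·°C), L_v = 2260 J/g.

Sum of m c ΔT and latent-heat terms is zero:
steam→water at 100 °C releases m L_v = 39.4·2260 = 89044; condensate cools 100→T: 39.4·4.18·(T − 100) = 164.69(T − 100); original water: 4556.2(T − 10.8)
4720.9 T = 89044 + 16469 + 49207 = 154720
T ≈ 32.77 °C — below 100 °C, confirming all the steam condensed.

T_f ≈ 32.8 °C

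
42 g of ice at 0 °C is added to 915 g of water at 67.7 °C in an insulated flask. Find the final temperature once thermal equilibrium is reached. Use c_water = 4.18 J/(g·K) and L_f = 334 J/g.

Conservation of energy gives ΣQ = 0:
latent heat to melt: 42·334 = 14028
  meltwater 0→T: 42·4.18·T = 175.56 T
  water cools: 915·4.18·(T − 67.7) = 3824.7(T − 67.7)
4000.3 T = 258932 − 14028 = 244904
T ≈ 61.22 °C. Since T > 0 °C, the all-ice-melts assumption holds.

T_f ≈ 61.2 °C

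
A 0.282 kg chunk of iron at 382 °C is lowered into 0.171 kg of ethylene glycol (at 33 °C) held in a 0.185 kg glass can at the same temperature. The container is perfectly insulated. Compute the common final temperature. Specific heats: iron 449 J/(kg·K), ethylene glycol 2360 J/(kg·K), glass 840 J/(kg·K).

T_f ≈ 97.5 °C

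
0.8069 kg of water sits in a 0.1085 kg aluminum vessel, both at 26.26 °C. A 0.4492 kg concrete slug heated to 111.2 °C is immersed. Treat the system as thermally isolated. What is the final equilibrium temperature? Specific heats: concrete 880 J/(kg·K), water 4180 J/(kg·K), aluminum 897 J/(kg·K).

Let T be the final temperature. ΣQ_i = 0:
0.4492·880·(T − 111.2) + 0.8069·4180·(T − 26.26) + 0.1085·897·(T − 26.26) = 0
(395.3 + 3372.8 + 97.32) T = 395.3·111.2 + 3372.8·26.26 + 97.32·26.26
T = 135083 / 3865.5 = 34.9 °C

T_f ≈ 34.9 °C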